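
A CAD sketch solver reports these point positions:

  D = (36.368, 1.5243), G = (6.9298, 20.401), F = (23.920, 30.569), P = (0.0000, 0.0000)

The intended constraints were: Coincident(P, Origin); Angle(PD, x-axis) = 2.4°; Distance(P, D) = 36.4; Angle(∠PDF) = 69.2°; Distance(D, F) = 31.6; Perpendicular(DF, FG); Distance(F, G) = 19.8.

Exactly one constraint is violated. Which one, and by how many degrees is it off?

Perpendicular(DF, FG) — off by 7.70°.

P = (0.00, 0.00) ✓; PD at 2.400° ✓; |PD| = 36.40 ✓; ∠PDF = 69.20° ✓; |DF| = 31.60 ✓; ∠(DF, FG) = 97.70° ✗; |FG| = 19.80 ✓.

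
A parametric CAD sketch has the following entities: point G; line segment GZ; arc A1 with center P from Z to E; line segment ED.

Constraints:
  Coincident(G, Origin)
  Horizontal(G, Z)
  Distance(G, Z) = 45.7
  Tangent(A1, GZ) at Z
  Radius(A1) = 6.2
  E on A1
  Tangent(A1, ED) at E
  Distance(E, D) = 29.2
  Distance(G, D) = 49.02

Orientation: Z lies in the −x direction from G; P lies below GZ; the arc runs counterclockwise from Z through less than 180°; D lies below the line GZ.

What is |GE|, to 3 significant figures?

51.8

Checks: |GZ| = 45.70 ✓; |PE| = 6.200 ✓; ∠(PE, ED) = 90.00° ✓; |ED| = 29.20 ✓; |GD| = 49.02 ✓.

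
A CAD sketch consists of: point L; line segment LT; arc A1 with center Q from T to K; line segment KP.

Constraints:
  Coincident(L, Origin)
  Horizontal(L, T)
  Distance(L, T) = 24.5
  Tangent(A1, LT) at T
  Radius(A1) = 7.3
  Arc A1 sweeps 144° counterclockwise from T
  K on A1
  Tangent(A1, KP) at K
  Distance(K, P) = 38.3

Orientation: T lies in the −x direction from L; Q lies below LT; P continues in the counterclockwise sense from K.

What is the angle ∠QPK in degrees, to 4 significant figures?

10.79°

On A1, T sits at bearing 90° from Q; a 144° counterclockwise sweep puts K at bearing 234°, so K = Q + 7.3·(cos 234°, sin 234°) = (-28.79, -13.21). Since A1 is tangent to KP there, QK ⟂ KP, so KP runs along (−sin 234°, cos 234°); with |KP| = 38.3, P = (2.195, -35.72). Then cos ∠QPK = PQ·PK / (|PQ||PK|), giving 10.79°.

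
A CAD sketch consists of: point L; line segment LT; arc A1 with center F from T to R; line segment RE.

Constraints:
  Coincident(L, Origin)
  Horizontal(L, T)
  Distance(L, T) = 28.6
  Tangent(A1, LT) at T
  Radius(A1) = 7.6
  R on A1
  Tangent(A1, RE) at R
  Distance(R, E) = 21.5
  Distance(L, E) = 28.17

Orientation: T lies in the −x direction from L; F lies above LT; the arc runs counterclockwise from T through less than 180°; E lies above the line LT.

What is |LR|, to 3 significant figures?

22.1

Checks: |FT| = 7.600 ✓; |FR| = 7.600 ✓; ∠(FR, RE) = 90.00° ✓; |RE| = 21.50 ✓; |LE| = 28.17 ✓.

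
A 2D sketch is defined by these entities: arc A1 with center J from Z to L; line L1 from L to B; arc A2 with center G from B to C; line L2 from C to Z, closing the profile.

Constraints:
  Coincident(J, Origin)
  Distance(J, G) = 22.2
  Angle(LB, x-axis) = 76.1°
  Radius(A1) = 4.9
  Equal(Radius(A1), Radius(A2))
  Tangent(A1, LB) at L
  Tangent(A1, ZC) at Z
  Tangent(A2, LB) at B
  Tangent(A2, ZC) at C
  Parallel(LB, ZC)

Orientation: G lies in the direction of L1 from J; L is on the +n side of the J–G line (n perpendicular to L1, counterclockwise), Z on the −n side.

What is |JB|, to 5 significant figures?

22.734

The slot axis is L1's direction at 76.1°, so u = (cos 76.1°, sin 76.1°) = (0.24023, 0.97072) and n = (−sin 76.1°, cos 76.1°) = (-0.97072, 0.24023). J is at the origin and G lies 22.2 along u from J, so G = 22.2·u = (5.3331, 21.550). Tangency of A1 to both parallel lines with radius 4.9 puts L and Z at J ± 4.9·n: L = (-4.7565, 1.1771), Z = (4.7565, -1.1771). Equal radii place B and C the same way about G: B = G + 4.9·n = (0.57655, 22.727), C = G − 4.9·n = (10.090, 20.373). Then |JB| = |B − J| = 22.734.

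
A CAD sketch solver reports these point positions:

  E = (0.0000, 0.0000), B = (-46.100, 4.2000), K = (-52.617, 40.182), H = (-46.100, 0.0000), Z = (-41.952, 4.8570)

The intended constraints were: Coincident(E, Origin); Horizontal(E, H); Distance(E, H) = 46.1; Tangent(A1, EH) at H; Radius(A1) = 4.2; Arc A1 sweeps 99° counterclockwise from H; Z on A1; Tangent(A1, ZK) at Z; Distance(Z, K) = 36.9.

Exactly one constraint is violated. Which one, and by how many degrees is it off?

Tangent(A1, ZK) at Z — off by 7.80°.

E = (0.00, 0.00) ✓; E.y = 0.00, H.y = 0.00 ✓; |EH| = 46.10 ✓; ∠(BH, HE) = 90.00° ✓; |BH| = 4.200 ✓; bearing(B→Z) − bearing(B→H) = 99.00° ✓; |BZ| = 4.200 ✓; ∠(BZ, ZK) = 82.20° ✗; |ZK| = 36.90 ✓.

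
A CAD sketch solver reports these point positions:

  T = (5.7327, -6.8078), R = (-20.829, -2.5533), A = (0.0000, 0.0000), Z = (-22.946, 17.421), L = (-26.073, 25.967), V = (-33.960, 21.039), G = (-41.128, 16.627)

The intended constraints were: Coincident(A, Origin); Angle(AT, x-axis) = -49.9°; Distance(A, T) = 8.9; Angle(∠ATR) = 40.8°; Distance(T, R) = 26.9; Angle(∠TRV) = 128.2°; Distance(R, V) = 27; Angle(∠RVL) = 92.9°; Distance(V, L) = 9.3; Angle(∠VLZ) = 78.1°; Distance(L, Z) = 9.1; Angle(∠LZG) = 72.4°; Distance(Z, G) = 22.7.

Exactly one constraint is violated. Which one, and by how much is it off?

Distance(Z, G) = 22.7 — off by 4.50.

A = (0.00, 0.00) ✓; AT at -49.90° ✓; |AT| = 8.900 ✓; ∠ATR = 40.80° ✓; |TR| = 26.90 ✓; ∠TRV = 128.2° ✓; |RV| = 27.00 ✓; ∠RVL = 92.90° ✓; |VL| = 9.300 ✓; ∠VLZ = 78.10° ✓; |LZ| = 9.100 ✓; ∠LZG = 72.40° ✓; |ZG| = 18.20 ✗.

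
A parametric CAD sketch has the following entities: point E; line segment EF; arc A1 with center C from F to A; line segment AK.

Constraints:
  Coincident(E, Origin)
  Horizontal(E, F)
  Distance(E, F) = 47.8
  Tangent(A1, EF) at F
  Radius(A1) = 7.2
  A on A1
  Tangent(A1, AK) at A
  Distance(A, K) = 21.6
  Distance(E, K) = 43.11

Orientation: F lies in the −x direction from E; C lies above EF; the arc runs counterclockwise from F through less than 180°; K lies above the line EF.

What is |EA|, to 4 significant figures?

41.23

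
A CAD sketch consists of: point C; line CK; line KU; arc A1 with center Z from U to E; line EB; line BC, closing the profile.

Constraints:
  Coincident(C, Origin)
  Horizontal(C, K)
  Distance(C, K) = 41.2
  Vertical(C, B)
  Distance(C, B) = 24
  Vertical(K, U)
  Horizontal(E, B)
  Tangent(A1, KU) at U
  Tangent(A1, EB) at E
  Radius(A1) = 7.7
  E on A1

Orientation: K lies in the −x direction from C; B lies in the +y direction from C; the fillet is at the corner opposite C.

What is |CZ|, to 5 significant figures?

37.255

C is at the origin; CK is horizontal with |CK| = 41.2 and K on the −x side, so K = (-41.200, 0.0000). CB is vertical with |CB| = 24.0 and B on the +y side, so B = (0.0000, 24.000). The virtual corner opposite C is at (-41.200, 24.000). A1 meets KU tangentially, so ZU is at right angles to KU and A1 meets EB tangentially, so ZE is at right angles to EB, with radius 7.7, so the center Z sits 7.7 in from both sides at Z = (-33.500, 16.300). Then |CZ| = |Z − C| = 37.255.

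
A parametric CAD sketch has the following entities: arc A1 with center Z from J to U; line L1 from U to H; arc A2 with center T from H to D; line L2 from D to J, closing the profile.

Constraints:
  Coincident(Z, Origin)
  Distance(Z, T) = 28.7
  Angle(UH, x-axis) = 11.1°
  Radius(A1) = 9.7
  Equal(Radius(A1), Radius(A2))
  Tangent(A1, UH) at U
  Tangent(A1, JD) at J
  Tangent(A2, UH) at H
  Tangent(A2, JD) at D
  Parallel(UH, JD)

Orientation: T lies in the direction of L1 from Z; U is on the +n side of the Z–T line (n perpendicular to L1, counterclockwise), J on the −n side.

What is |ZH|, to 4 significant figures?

30.29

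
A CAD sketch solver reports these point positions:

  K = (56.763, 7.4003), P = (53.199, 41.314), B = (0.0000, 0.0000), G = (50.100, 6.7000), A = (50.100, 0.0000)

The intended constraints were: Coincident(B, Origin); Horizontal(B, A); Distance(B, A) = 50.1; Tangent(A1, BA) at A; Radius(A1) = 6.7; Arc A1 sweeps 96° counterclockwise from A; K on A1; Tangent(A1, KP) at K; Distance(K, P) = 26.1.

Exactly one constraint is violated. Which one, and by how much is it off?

Distance(K, P) = 26.1 — off by 8.00.

B = (0.00, 0.00) ✓; B.y = 0.00, A.y = 0.00 ✓; |BA| = 50.10 ✓; ∠(GA, AB) = 90.00° ✓; |GA| = 6.700 ✓; bearing(G→K) − bearing(G→A) = 96.00° ✓; |GK| = 6.700 ✓; ∠(GK, KP) = 90.00° ✓; |KP| = 34.10 ✗.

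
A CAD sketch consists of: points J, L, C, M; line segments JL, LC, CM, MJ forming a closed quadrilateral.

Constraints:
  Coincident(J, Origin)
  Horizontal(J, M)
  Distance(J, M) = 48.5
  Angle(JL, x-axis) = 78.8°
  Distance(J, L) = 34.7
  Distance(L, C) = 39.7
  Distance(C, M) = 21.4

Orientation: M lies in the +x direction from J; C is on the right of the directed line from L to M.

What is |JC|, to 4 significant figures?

27.10

Checks: J = (0.00, 0.00) ✓; |LC| = 39.70 ✓; |CM| = 21.40 ✓.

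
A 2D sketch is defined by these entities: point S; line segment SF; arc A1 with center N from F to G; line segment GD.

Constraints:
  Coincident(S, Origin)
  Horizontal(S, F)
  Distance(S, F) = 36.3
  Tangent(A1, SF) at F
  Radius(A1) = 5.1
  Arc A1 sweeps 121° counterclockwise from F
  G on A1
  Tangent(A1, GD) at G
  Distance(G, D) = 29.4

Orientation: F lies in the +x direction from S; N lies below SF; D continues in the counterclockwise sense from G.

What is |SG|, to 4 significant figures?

32.85

Since A1 is tangent to SF there, NF ⟂ SF, so N = F + (0, -5.1) = (36.30, -5.100). On A1, F sits at bearing 90° from N; a 121° counterclockwise sweep puts G at bearing 211°, so G = N + 5.1·(cos 211°, sin 211°) = (31.93, -7.727). Then |SG| = |G − S| = 32.85.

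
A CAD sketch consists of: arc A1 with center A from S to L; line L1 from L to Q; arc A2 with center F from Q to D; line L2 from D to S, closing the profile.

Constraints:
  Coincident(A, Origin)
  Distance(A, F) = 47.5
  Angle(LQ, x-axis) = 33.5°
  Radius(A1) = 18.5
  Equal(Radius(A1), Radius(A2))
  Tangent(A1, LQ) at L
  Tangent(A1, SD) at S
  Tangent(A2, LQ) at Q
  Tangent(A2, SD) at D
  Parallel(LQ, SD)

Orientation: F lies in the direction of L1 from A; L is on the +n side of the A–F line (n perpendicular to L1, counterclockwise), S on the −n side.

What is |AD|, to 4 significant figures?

50.98

The slot axis is L1's direction at 33.5°, so u = (cos 33.5°, sin 33.5°) = (0.8339, 0.5519) and n = (−sin 33.5°, cos 33.5°) = (-0.5519, 0.8339). A is at the origin and F lies 47.5 along u from A, so F = 47.5·u = (39.61, 26.22). Tangency of A1 to both parallel lines with radius 18.5 puts L and S at A ± 18.5·n: L = (-10.21, 15.43), S = (10.21, -15.43). Equal radii place Q and D the same way about F: Q = F + 18.5·n = (29.40, 41.64), D = F − 18.5·n = (49.82, 10.79). Then |AD| = |D − A| = 50.98.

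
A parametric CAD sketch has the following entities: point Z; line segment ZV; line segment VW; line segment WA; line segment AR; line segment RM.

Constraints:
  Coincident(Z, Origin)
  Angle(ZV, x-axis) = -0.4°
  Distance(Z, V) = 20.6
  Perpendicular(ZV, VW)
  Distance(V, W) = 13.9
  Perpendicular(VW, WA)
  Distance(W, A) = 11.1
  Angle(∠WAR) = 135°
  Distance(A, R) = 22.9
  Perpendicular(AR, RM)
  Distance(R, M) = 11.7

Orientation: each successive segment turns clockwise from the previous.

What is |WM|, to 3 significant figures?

31.0

∠WAR = 135.0° gives AR at 135° from the x-axis; with |AR| = 22.9, R = (-6.68, 2.34). The perpendicularity gives RM at right angles to AR, so RM runs at 44.6°; with |RM| = 11.7, M = (1.65, 10.6). Then |WM| = |M − W| = 31.0.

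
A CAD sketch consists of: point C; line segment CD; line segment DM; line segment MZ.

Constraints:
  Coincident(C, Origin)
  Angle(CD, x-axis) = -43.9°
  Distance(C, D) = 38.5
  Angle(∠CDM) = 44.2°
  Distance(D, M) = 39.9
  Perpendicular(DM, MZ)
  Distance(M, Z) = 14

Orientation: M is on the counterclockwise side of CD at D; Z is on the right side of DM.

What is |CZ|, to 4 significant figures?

42.65

C is at the origin; CD runs at -43.9° with length 38.5, so D = 38.5·(cos -43.9°, sin -43.9°) = (27.74, -26.70). ∠CDM = 44.2°, so DM runs at -43.9° + (180° − 44.2°) = 91.90° from the x-axis; with |DM| = 39.9, M = D + 39.9·(cos 91.90°, sin 91.90°) = (26.42, 13.18). DM ⟂ MZ; with |MZ| = 14.0 on the right of DM, Z = M + 14.0·(0.9995, 0.03316) = (40.41, 13.65). Then |CZ| = |Z − C| = 42.65.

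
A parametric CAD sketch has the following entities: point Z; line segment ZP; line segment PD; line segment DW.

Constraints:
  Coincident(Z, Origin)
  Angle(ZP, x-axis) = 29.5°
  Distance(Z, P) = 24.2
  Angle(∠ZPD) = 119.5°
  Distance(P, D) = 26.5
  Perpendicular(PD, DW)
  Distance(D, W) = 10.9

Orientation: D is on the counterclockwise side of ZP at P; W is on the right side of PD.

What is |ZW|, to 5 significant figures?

49.974

∠ZPD = 119.5°, so PD runs at 29.5° + (180° − 119.5°) = 90.000° from the x-axis; with |PD| = 26.5, D = P + 26.5·(cos 90.000°, sin 90.000°) = (21.063, 38.417). PD ⟂ DW; with |DW| = 10.9 on the right of PD, W = D + 10.9·(1.0000, -6.1232e-17) = (31.963, 38.417). Then |ZW| = |W − Z| = 49.974.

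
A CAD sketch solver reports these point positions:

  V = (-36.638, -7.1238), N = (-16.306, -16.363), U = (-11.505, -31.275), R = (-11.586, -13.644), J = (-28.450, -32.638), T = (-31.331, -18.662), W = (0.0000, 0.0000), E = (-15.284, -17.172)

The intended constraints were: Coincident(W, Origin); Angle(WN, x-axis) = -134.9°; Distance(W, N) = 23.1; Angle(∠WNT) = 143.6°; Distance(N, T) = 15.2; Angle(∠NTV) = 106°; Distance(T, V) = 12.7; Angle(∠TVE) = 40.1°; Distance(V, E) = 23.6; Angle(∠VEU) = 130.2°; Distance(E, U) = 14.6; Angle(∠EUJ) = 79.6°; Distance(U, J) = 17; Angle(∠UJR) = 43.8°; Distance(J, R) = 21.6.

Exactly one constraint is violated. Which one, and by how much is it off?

Distance(J, R) = 21.6 — off by 3.80.

W = (0.00, 0.00) ✓; WN at -134.9° ✓; |WN| = 23.10 ✓; ∠WNT = 143.6° ✓; |NT| = 15.20 ✓; ∠NTV = 106.0° ✓; |TV| = 12.70 ✓; ∠TVE = 40.10° ✓; |VE| = 23.60 ✓; ∠VEU = 130.2° ✓; |EU| = 14.60 ✓; ∠EUJ = 79.60° ✓; |UJ| = 17.00 ✓; ∠UJR = 43.80° ✓; |JR| = 25.40 ✗.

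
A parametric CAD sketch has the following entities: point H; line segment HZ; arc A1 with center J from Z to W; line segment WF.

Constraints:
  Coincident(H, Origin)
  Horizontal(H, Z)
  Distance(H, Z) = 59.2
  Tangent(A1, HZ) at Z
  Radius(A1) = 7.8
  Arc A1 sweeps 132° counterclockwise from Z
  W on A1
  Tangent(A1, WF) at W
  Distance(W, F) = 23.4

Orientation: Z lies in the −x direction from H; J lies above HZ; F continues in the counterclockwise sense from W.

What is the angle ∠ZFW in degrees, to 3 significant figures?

24.0°

H is at the origin; H and Z share the same y with |HZ| = 59.2 and Z on the −x side, so Z = (-59.2, 0.00). Tangency of A1 to HZ means the radius JZ is perpendicular to HZ, so J = Z + (0, 7.8) = (-59.2, 7.80). On A1, Z sits at bearing -90° from J; a 132° counterclockwise sweep puts W at bearing 42°, so W = J + 7.8·(cos 42°, sin 42°) = (-53.4, 13.0). A1 meets WF tangentially, so JW is at right angles to WF, so WF runs along (−sin 42°, cos 42°); with |WF| = 23.4, F = (-69.1, 30.4). Then cos ∠ZFW = FZ·FW / (|FZ||FW|), giving 24.0°.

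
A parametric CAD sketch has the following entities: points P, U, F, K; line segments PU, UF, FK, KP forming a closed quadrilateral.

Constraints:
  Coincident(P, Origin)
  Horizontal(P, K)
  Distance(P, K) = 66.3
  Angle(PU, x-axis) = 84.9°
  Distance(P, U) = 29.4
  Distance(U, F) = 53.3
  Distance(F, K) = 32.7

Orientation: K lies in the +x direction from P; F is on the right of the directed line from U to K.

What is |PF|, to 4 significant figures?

38.03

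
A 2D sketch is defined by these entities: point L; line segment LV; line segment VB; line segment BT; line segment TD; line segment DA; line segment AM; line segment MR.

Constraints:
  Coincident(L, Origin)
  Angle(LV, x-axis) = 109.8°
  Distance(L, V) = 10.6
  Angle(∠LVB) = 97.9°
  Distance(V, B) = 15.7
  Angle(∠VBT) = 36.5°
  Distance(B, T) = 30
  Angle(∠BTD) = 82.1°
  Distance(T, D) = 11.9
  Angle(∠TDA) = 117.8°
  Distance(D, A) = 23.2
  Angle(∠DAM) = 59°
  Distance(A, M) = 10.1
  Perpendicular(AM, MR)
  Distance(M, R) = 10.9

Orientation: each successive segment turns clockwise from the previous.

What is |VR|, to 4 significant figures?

7.041

L is at the origin; LV runs at 109.8° with length 10.6, so V = (-3.591, 9.973). ∠LVB = 97.9° gives VB at 27.70° from the x-axis; with |VB| = 15.7, B = (10.31, 17.27). ∠VBT = 36.5° gives BT at -115.8° from the x-axis; with |BT| = 30.0, T = (-2.747, -9.738). ∠BTD = 82.1° gives TD at 146.3° from the x-axis; with |TD| = 11.9, D = (-12.65, -3.136). ∠TDA = 117.8° gives DA at 84.10° from the x-axis; with |DA| = 23.2, A = (-10.26, 19.94). ∠DAM = 59.0° gives AM at -36.90° from the x-axis; with |AM| = 10.1, M = (-2.186, 13.88). AM ⟂ MR, so MR runs at -126.9°; with |MR| = 10.9, R = (-8.730, 5.161). Then |VR| = |R − V| = 7.041.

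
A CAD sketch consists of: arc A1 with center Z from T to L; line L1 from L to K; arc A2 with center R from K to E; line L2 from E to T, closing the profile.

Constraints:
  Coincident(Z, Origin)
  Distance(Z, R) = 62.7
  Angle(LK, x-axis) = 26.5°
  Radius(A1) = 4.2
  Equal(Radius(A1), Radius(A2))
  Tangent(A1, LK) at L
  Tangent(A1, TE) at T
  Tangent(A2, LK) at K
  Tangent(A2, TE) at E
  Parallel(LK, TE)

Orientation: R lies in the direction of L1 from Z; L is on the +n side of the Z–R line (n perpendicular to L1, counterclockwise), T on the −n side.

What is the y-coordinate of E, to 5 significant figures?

24.218

The slot axis is L1's direction at 26.5°, so u = (cos 26.5°, sin 26.5°) = (0.89493, 0.44620) and n = (−sin 26.5°, cos 26.5°) = (-0.44620, 0.89493). Z is at the origin and R lies 62.7 along u from Z, so R = 62.7·u = (56.112, 27.977). Tangency of A1 to both parallel lines with radius 4.2 puts L and T at Z ± 4.2·n: L = (-1.8740, 3.7587), T = (1.8740, -3.7587). Equal radii place K and E the same way about R: K = R + 4.2·n = (54.238, 31.735), E = R − 4.2·n = (57.986, 24.218). So E.y = 24.218.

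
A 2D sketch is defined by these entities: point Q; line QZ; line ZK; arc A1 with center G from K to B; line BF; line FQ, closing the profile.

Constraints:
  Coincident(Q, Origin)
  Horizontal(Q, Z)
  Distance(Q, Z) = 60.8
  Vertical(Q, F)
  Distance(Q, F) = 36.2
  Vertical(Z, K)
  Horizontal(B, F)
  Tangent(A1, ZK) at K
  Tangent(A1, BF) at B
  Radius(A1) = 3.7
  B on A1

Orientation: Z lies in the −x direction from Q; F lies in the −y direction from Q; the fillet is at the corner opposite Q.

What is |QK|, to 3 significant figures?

68.9

Q is at the origin; Q and Z share the same y with |QZ| = 60.8 and Z on the −x side, so Z = (-60.8, 0.00). QF is vertical with |QF| = 36.2 and F on the −y side, so F = (0.00, -36.2). The virtual corner opposite Q is at (-60.8, -36.2). Since A1 is tangent to ZK there, GK ⟂ ZK and A1 meets BF tangentially, so GB is at right angles to BF, with radius 3.7, so the center G sits 3.7 in from both sides at G = (-57.1, -32.5). That places the tangent points at K = (-60.8, -32.5) on ZK and B = (-57.1, -36.2) on BF. Then |QK| = |K − Q| = 68.9.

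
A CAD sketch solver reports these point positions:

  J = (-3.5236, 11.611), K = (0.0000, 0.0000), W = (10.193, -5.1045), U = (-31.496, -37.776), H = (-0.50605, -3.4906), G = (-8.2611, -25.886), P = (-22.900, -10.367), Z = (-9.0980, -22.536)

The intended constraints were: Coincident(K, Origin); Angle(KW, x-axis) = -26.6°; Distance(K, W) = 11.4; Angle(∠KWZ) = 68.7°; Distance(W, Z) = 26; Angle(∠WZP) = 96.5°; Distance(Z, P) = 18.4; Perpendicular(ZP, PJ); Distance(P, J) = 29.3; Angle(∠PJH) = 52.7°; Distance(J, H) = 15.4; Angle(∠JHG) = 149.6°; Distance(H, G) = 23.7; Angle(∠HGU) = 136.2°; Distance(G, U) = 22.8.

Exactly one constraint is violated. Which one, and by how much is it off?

Distance(G, U) = 22.8 — off by 3.30.

K = (0.00, 0.00) ✓; KW at -26.60° ✓; |KW| = 11.40 ✓; ∠KWZ = 68.70° ✓; |WZ| = 26.00 ✓; ∠WZP = 96.50° ✓; |ZP| = 18.40 ✓; ∠(ZP, PJ) = 90.00° ✓; |PJ| = 29.30 ✓; ∠PJH = 52.70° ✓; |JH| = 15.40 ✓; ∠JHG = 149.6° ✓; |HG| = 23.70 ✓; ∠HGU = 136.2° ✓; |GU| = 26.10 ✗.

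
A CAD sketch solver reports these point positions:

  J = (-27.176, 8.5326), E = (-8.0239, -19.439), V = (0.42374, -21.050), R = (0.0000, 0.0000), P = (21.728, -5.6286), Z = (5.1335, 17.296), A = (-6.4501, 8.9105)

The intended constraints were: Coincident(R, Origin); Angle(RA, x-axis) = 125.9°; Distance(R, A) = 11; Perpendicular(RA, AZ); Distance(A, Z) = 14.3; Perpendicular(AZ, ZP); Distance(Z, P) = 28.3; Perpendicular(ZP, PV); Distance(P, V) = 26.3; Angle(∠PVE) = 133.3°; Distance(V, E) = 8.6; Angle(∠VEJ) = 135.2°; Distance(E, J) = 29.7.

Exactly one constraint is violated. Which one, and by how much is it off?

Distance(E, J) = 29.7 — off by 4.20.

R = (0.00, 0.00) ✓; RA at 125.9° ✓; |RA| = 11.00 ✓; ∠(RA, AZ) = 90.00° ✓; |AZ| = 14.30 ✓; ∠(AZ, ZP) = 90.00° ✓; |ZP| = 28.30 ✓; ∠(ZP, PV) = 90.00° ✓; |PV| = 26.30 ✓; ∠PVE = 133.3° ✓; |VE| = 8.600 ✓; ∠VEJ = 135.2° ✓; |EJ| = 33.90 ✗.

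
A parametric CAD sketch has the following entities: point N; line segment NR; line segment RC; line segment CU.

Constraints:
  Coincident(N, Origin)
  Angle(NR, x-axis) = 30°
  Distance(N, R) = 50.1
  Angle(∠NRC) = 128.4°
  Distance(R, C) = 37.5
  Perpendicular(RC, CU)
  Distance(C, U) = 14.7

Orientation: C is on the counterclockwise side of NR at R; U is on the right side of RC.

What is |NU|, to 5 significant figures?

87.296

N is at the origin; NR runs at 30.0° with length 50.1, so R = 50.1·(cos 30.0°, sin 30.0°) = (43.388, 25.050). ∠NRC = 128.4°, so RC runs at 30.0° + (180° − 128.4°) = 81.600° from the x-axis; with |RC| = 37.5, C = R + 37.5·(cos 81.600°, sin 81.600°) = (48.866, 62.148). The perpendicularity gives CU at right angles to RC; with |CU| = 14.7 on the right of RC, U = C + 14.7·(0.98927, -0.14608) = (63.408, 60.000). Then |NU| = |U − N| = 87.296.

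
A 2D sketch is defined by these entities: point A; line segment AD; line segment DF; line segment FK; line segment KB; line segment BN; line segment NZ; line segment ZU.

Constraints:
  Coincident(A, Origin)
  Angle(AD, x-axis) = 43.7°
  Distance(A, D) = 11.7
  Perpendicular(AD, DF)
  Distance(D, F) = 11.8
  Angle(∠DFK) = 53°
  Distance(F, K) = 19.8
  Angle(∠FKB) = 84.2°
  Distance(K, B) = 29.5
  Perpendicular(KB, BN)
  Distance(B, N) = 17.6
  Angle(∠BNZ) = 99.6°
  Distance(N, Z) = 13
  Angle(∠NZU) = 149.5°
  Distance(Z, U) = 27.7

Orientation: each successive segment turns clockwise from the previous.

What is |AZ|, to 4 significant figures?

21.75

A is at the origin; AD runs at 43.7° with length 11.7, so D = (8.459, 8.083). AD ⟂ DF, so DF runs at -46.30°; with |DF| = 11.8, F = (16.61, -0.4477). ∠DFK = 53.0° gives FK at -173.3° from the x-axis; with |FK| = 19.8, K = (-3.054, -2.758). ∠FKB = 84.2° gives KB at 90.90° from the x-axis; with |KB| = 29.5, B = (-3.517, 26.74). KB ⟂ BN, so BN runs at 0.9000°; with |BN| = 17.6, N = (14.08, 27.02). ∠BNZ = 99.6° gives NZ at -79.50° from the x-axis; with |NZ| = 13.0, Z = (16.45, 14.23). Then |AZ| = |Z − A| = 21.75.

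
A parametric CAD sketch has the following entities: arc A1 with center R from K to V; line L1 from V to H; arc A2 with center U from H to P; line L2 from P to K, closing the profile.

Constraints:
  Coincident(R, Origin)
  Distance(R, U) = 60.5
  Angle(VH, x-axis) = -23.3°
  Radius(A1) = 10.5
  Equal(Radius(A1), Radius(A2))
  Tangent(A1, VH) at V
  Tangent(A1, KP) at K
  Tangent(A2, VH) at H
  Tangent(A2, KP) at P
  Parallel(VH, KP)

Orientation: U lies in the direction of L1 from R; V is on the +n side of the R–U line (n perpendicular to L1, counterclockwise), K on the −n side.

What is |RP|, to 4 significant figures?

61.40

The slot axis is L1's direction at -23.3°, so u = (cos -23.3°, sin -23.3°) = (0.9184, -0.3955) and n = (−sin -23.3°, cos -23.3°) = (0.3955, 0.9184). R is at the origin and U lies 60.5 along u from R, so U = 60.5·u = (55.57, -23.93). Tangency of A1 to both parallel lines with radius 10.5 puts V and K at R ± 10.5·n: V = (4.153, 9.644), K = (-4.153, -9.644). Equal radii place H and P the same way about U: H = U + 10.5·n = (59.72, -14.29), P = U − 10.5·n = (51.41, -33.57). Then |RP| = |P − R| = 61.40.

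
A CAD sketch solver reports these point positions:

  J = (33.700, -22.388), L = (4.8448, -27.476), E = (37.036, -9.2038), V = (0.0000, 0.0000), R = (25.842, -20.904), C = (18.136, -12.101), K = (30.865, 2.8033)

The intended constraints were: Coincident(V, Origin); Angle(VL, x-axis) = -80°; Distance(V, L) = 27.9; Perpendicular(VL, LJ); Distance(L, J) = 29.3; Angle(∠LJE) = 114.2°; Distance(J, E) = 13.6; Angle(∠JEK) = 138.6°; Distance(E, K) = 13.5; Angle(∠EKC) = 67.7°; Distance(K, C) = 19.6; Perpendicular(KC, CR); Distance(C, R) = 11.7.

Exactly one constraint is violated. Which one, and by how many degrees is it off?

Perpendicular(KC, CR) — off by 8.30°.

V = (0.00, 0.00) ✓; VL at -80.00° ✓; |VL| = 27.90 ✓; ∠(VL, LJ) = 90.00° ✓; |LJ| = 29.30 ✓; ∠LJE = 114.2° ✓; |JE| = 13.60 ✓; ∠JEK = 138.6° ✓; |EK| = 13.50 ✓; ∠EKC = 67.70° ✓; |KC| = 19.60 ✓; ∠(KC, CR) = 81.70° ✗; |CR| = 11.70 ✓.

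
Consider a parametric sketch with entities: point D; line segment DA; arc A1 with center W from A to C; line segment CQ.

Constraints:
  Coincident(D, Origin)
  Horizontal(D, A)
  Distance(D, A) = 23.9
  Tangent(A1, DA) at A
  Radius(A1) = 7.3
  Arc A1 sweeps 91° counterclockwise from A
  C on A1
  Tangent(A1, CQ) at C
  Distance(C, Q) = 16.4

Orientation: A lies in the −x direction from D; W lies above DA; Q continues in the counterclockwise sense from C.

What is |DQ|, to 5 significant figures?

29.203

D is at the origin; DA is horizontal with |DA| = 23.9 and A on the −x side, so A = (-23.900, 0.0000). A1 meets DA tangentially, so WA is at right angles to DA, so W = A + (0, 7.3) = (-23.900, 7.3000). On A1, A sits at bearing -90° from W; a 91° counterclockwise sweep puts C at bearing 1°, so C = W + 7.3·(cos 1°, sin 1°) = (-16.601, 7.4274). Tangency of A1 to CQ means the radius WC is perpendicular to CQ, so CQ runs along (−sin 1°, cos 1°); with |CQ| = 16.4, Q = (-16.887, 23.825). Then |DQ| = |Q − D| = 29.203.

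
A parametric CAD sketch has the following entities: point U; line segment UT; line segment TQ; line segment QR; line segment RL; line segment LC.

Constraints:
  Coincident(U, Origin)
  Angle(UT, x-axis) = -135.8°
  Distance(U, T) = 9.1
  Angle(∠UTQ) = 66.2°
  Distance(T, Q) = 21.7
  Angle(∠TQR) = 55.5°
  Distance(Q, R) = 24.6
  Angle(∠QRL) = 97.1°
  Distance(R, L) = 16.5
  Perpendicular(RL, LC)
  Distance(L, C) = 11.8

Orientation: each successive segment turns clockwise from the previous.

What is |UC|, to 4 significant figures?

7.984

U is at the origin; UT runs at -135.8° with length 9.1, so T = (-6.524, -6.344). ∠UTQ = 66.2° gives TQ at 110.4° from the x-axis; with |TQ| = 21.7, Q = (-14.09, 13.99). ∠TQR = 55.5° gives QR at -14.10° from the x-axis; with |QR| = 24.6, R = (9.771, 8.002). ∠QRL = 97.1° gives RL at -97.00° from the x-axis; with |RL| = 16.5, L = (7.760, -8.375). RL is perpendicular to LC, so LC runs at 173.0°; with |LC| = 11.8, C = (-3.952, -6.937). Then |UC| = |C − U| = 7.984.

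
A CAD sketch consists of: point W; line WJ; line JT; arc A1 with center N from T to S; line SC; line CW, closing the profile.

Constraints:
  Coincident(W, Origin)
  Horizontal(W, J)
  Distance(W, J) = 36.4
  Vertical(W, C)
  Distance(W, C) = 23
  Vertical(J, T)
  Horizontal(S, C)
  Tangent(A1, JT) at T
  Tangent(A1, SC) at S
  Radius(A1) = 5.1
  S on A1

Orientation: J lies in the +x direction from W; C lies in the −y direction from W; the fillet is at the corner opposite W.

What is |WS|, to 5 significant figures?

38.842

The virtual corner opposite W is at (36.400, -23.000). Tangency of A1 to JT means the radius NT is perpendicular to JT and since A1 is tangent to SC there, NS ⟂ SC, with radius 5.1, so the center N sits 5.1 in from both sides at N = (31.300, -17.900). That places the tangent points at T = (36.400, -17.900) on JT and S = (31.300, -23.000) on SC. Then |WS| = |S − W| = 38.842.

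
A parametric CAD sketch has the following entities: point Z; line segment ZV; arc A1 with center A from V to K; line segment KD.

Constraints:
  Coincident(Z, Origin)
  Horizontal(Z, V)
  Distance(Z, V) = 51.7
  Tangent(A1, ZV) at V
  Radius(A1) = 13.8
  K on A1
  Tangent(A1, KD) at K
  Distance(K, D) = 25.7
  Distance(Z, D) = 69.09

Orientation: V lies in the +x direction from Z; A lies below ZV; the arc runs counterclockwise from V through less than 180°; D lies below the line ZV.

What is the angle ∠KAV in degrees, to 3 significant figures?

123°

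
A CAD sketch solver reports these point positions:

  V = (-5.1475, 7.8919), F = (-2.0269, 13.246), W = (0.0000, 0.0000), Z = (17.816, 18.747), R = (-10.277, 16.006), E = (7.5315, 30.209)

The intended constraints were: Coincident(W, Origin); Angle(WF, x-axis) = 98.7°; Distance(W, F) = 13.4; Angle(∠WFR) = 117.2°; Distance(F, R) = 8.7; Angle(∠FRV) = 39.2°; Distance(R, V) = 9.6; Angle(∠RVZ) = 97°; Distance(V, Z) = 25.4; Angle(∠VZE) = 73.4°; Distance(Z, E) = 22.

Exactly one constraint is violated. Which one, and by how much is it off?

Distance(Z, E) = 22 — off by 6.60.

W = (0.00, 0.00) ✓; WF at 98.70° ✓; |WF| = 13.40 ✓; ∠WFR = 117.2° ✓; |FR| = 8.700 ✓; ∠FRV = 39.20° ✓; |RV| = 9.599 ✓; ∠RVZ = 97.00° ✓; |VZ| = 25.40 ✓; ∠VZE = 73.40° ✓; |ZE| = 15.40 ✗.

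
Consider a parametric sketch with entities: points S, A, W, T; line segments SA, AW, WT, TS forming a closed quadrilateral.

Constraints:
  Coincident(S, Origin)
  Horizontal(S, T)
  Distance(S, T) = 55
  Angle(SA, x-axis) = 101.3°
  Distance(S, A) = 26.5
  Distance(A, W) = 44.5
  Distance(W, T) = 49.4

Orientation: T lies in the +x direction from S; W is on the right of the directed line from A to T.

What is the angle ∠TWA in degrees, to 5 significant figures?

88.408°

Checks: |AW| = 44.50 ✓; |WT| = 49.40 ✓.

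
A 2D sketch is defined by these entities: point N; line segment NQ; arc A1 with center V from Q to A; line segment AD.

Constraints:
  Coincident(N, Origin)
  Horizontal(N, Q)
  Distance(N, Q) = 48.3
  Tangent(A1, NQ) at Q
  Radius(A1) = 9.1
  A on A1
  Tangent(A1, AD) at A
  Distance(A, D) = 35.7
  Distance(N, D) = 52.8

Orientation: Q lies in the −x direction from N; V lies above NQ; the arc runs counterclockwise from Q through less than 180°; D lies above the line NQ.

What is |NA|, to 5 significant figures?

40.054

Checks: |NQ| = 48.30 ✓; ∠(VQ, QN) = 90.00° ✓; |VQ| = 9.100 ✓; |VA| = 9.100 ✓; ∠(VA, AD) = 90.00° ✓; |AD| = 35.70 ✓; |ND| = 52.80 ✓.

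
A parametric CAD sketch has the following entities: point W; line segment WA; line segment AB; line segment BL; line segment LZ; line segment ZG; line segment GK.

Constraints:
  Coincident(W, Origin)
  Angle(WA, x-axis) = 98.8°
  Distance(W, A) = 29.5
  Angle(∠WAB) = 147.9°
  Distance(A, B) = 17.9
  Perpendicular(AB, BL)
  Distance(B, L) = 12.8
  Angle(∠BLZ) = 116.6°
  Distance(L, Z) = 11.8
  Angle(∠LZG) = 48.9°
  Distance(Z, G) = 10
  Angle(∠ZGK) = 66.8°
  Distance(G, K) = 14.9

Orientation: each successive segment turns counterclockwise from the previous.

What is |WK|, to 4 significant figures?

46.67

W is at the origin; WA runs at 98.8° with length 29.5, so A = (-4.513, 29.15). ∠WAB = 147.9° gives AB at 130.9° from the x-axis; with |AB| = 17.9, B = (-16.23, 42.68). AB is perpendicular to BL, so BL runs at -139.1°; with |BL| = 12.8, L = (-25.91, 34.30). ∠BLZ = 116.6° gives LZ at -75.70° from the x-axis; with |LZ| = 11.8, Z = (-22.99, 22.87). ∠LZG = 48.9° gives ZG at 55.40° from the x-axis; with |ZG| = 10.0, G = (-17.31, 31.10). ∠ZGK = 66.8° gives GK at 168.6° from the x-axis; with |GK| = 14.9, K = (-31.92, 34.04). Then |WK| = |K − W| = 46.67.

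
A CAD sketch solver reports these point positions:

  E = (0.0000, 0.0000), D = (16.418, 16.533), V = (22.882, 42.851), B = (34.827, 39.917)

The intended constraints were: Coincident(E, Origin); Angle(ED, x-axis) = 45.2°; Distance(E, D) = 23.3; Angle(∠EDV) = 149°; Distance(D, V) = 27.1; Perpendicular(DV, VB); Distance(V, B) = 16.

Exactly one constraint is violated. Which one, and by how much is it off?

Distance(V, B) = 16 — off by 3.70.

E = (0.00, 0.00) ✓; ED at 45.20° ✓; |ED| = 23.30 ✓; ∠EDV = 149.0° ✓; |DV| = 27.10 ✓; ∠(DV, VB) = 90.00° ✓; |VB| = 12.30 ✗.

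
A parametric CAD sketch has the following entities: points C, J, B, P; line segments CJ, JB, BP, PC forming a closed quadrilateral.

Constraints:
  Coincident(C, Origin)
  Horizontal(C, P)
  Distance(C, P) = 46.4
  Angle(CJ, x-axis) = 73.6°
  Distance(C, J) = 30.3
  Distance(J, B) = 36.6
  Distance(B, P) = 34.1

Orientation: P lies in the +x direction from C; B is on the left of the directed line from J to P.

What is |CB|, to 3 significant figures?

56.3

Checks: |JB| = 36.60 ✓; |BP| = 34.10 ✓.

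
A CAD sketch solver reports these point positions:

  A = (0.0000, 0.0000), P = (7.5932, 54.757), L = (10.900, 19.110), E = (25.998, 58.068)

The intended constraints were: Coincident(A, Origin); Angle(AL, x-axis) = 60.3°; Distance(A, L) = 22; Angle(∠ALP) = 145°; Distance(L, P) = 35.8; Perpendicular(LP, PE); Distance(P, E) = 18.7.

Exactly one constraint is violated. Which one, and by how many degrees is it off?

Perpendicular(LP, PE) — off by 4.90°.

A = (0.00, 0.00) ✓; AL at 60.30° ✓; |AL| = 22.00 ✓; ∠ALP = 145.0° ✓; |LP| = 35.80 ✓; ∠(LP, PE) = 85.10° ✗; |PE| = 18.70 ✓.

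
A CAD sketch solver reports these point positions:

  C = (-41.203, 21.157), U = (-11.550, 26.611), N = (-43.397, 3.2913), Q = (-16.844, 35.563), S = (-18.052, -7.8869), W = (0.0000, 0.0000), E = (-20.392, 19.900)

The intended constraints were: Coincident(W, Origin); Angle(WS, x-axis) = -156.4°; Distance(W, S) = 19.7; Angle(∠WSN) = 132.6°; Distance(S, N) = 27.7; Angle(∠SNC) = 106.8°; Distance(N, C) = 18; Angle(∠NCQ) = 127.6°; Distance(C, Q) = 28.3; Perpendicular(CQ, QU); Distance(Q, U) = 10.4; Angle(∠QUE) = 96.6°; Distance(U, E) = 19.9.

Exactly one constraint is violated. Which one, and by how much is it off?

Distance(U, E) = 19.9 — off by 8.80.

W = (0.00, 0.00) ✓; WS at -156.4° ✓; |WS| = 19.70 ✓; ∠WSN = 132.6° ✓; |SN| = 27.70 ✓; ∠SNC = 106.8° ✓; |NC| = 18.00 ✓; ∠NCQ = 127.6° ✓; |CQ| = 28.30 ✓; ∠(CQ, QU) = 90.00° ✓; |QU| = 10.40 ✓; ∠QUE = 96.60° ✓; |UE| = 11.10 ✗.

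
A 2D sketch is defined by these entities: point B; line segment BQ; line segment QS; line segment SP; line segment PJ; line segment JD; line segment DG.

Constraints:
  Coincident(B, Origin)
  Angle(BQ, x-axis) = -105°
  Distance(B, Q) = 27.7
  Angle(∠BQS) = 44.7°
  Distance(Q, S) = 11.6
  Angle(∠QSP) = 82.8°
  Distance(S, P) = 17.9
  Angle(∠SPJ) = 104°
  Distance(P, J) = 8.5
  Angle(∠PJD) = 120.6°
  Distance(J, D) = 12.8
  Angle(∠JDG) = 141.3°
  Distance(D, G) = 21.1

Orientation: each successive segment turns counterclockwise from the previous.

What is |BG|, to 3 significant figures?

41.3

B is at the origin; BQ runs at -105.0° with length 27.7, so Q = (-7.17, -26.8). ∠BQS = 44.7° gives QS at 30.3° from the x-axis; with |QS| = 11.6, S = (2.85, -20.9). ∠QSP = 82.8° gives SP at 128° from the x-axis; with |SP| = 17.9, P = (-8.05, -6.70). ∠SPJ = 104.0° gives PJ at -156° from the x-axis; with |PJ| = 8.5, J = (-15.8, -10.1). ∠PJD = 120.6° gives JD at -97.1° from the x-axis; with |JD| = 12.8, D = (-17.4, -22.8). ∠JDG = 141.3° gives DG at -58.4° from the x-axis; with |DG| = 21.1, G = (-6.37, -40.8). Then |BG| = |G − B| = 41.3.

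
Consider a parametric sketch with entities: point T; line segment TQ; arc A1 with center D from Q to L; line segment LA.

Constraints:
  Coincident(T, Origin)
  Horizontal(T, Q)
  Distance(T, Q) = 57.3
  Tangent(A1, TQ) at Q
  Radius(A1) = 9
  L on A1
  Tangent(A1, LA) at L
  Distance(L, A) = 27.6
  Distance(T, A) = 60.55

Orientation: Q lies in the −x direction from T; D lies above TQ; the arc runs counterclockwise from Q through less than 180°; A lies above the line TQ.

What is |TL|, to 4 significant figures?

49.13

Checks: ∠(DQ, QT) = 90.00° ✓; |DQ| = 9.000 ✓; |DL| = 9.000 ✓; ∠(DL, LA) = 90.00° ✓; |LA| = 27.60 ✓; |TA| = 60.55 ✓.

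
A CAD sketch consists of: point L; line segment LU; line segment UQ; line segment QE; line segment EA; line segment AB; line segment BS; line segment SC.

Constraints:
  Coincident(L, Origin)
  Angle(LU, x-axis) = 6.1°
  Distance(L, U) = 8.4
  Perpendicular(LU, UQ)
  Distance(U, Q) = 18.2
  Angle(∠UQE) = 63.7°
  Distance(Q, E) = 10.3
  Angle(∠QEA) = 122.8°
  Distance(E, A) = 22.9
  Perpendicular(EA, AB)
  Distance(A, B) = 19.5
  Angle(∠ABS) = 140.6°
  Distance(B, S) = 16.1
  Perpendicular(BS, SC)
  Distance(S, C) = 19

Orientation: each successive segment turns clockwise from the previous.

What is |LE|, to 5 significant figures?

13.662

L is at the origin; LU runs at 6.1° with length 8.4, so U = (8.3524, 0.89262). LU is perpendicular to UQ, so UQ runs at -83.900°; with |UQ| = 18.2, Q = (10.286, -17.204). ∠UQE = 63.7° gives QE at 159.80° from the x-axis; with |QE| = 10.3, E = (0.61997, -13.648). Then |LE| = |E − L| = 13.662.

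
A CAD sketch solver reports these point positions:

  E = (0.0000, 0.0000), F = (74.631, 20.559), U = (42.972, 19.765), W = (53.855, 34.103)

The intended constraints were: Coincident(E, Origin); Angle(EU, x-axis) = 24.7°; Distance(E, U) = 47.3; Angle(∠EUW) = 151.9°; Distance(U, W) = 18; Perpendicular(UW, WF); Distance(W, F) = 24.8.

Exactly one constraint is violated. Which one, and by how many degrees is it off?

Perpendicular(UW, WF) — off by 4.10°.

E = (0.00, 0.00) ✓; EU at 24.70° ✓; |EU| = 47.30 ✓; ∠EUW = 151.9° ✓; |UW| = 18.00 ✓; ∠(UW, WF) = 85.90° ✗; |WF| = 24.80 ✓.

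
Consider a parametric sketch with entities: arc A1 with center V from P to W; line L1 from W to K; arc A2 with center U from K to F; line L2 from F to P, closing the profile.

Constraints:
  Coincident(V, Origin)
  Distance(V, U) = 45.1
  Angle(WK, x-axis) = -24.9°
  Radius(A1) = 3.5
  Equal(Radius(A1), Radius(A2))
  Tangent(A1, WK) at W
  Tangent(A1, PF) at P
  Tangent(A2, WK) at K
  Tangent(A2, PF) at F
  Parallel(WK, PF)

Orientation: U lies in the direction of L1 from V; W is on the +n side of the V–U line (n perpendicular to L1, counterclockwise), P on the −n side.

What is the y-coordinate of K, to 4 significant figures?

-15.81

The slot axis is L1's direction at -24.9°, so u = (cos -24.9°, sin -24.9°) = (0.9070, -0.4210) and n = (−sin -24.9°, cos -24.9°) = (0.4210, 0.9070). V is at the origin and U lies 45.1 along u from V, so U = 45.1·u = (40.91, -18.99). Tangency of A1 to both parallel lines with radius 3.5 puts W and P at V ± 3.5·n: W = (1.474, 3.175), P = (-1.474, -3.175). Equal radii place K and F the same way about U: K = U + 3.5·n = (42.38, -15.81), F = U − 3.5·n = (39.43, -22.16). So K.y = -15.81.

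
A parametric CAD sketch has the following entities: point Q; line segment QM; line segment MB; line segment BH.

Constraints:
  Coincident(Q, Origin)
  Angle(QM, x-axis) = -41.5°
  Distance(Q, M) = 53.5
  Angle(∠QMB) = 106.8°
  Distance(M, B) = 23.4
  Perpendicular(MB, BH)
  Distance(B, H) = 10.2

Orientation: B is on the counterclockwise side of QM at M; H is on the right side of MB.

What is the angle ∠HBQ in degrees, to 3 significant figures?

143°

Q is at the origin; QM runs at -41.5° with length 53.5, so M = 53.5·(cos -41.5°, sin -41.5°) = (40.1, -35.5). ∠QMB = 106.8°, so MB runs at -41.5° + (180° − 106.8°) = 31.7° from the x-axis; with |MB| = 23.4, B = M + 23.4·(cos 31.7°, sin 31.7°) = (60.0, -23.2). MB ⟂ BH; with |BH| = 10.2 on the right of MB, H = B + 10.2·(0.525, -0.851) = (65.3, -31.8). Then cos ∠HBQ = BH·BQ / (|BH||BQ|), giving 143°.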